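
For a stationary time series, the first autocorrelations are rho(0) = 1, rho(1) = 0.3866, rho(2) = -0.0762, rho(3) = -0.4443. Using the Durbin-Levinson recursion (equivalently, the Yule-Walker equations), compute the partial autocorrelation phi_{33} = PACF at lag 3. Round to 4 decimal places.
\phi_{33} = -0.3851

The PACF at lag k is phi_{kk}, the last component of the solution
to the Yule-Walker system G_k phi = r_k where
  (G_k)_{ij} = rho(|i - j|), (r_k)_i = rho(i), i,j = 1..k.
Equivalently, Durbin-Levinson gives phi_{kk} iteratively:
  phi_{11} = rho(1)
  phi_{kk} = [rho(k) - sum_{j=1..k-1} phi_{k-1,j} rho(k-j)]
            / [1 - sum_{j=1..k-1} phi_{k-1,j} rho(j)],
  phi_{k,j} = phi_{k-1,j} - phi_{kk} phi_{k-1,k-j},  j = 1..k-1.
Step k = 1:
  phi_11 = rho(1) = 0.3866.
Step k = 2:
  phi_22 = [rho(2) - phi_11 rho(1)] / [1 - phi_11 rho(1)] = [-0.0762 - (0.3866)(0.3866)] / [1 - (0.3866)(0.3866)]
         = -0.22565956 / 0.85054044 = -0.265313.
  Update: phi_21 = phi_11 - phi_22 phi_11 = 0.3866 - (-0.265313)(0.3866) = 0.48917.
Step k = 3:
  phi_33 = [rho(3) - phi_21 rho(2) - phi_22 rho(1)] / [1 - phi_21 rho(1) - phi_22 rho(2)]
    numerator   = -0.4443 - (0.48917)(-0.0762) - (-0.265313)(0.3866) = -0.30445518
    denominator = 1 - (0.48917)(0.3866) - (-0.265313)(-0.0762) = 0.79066999
  phi_33 = -0.30445518 / 0.79066999 = -0.3851.
Therefore phi_{33} = -0.3851.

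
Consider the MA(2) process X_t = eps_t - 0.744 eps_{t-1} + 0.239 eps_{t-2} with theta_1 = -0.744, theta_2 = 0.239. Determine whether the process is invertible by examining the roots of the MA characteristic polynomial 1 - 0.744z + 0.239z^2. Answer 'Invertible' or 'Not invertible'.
\text{Invertible}

The MA(q) characteristic polynomial is P(z) = 1 - 0.744z + 0.239z^2.
Invertibility requires all roots to lie outside the unit circle, i.e. |z| > 1 for every root.
Set 1 + (-0.744) z + (0.239) z^2 = 0, i.e. a z^2 + b z + c = 0 with a = 0.239, b = -0.744, c = 1.
Discriminant D = b^2 - 4ac = (-0.744)^2 - 4*(0.239)*1 = 0.553536 - (0.956) = -0.402464.
D < 0, so the roots are the complex-conjugate pair z = (-b +/- i sqrt(-D)) / (2a) = 1.5565 +/- 1.3272i.
For a conjugate pair |z|^2 = z * conj(z) = (product of roots) = c/a = 1/(0.239) = 4.1841, so |z| = sqrt(4.1841) = 2.0455 for both roots.
Moduli of all roots: 2.0455, 2.0455.
All moduli strictly greater than 1? Yes.
Verdict: Invertible.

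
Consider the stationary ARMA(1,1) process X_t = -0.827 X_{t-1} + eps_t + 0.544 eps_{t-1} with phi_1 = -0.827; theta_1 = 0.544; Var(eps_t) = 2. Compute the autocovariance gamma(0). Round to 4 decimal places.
\gamma(0) = 2.5068

Multiply the model equation by X_{t-k} and take expectations. With theta_0 = psi_0 = 1 and psi_j the MA(infinity) weights, this gives
  gamma(k) - sum_i phi_i gamma(k-i) = c_k,
  c_k = sigma^2 * sum_{j=k..q} theta_j psi_{j-k}   (c_k = 0 for k > q),
using gamma(-m) = gamma(m).
psi-weights needed (psi_j = theta_j + sum_i phi_i psi_{j-i}):
  psi_1 = theta_1 + phi_1 = 0.544 + (-0.827) = -0.283
Right-hand sides:
  c_0 = sigma^2 (1 + theta_1 psi_1) = 2 * (1 + (0.544)(-0.283)) = 2 * 0.846048 = 1.692096
  c_1 = sigma^2 theta_1 = 2 * (0.544) = 1.088
  c_2 = 0
Equations for k = 0 and k = 1 (AR order 1):
  gamma(0) = phi_1 gamma(1) + c_0
  gamma(1) = phi_1 gamma(0) + c_1
Substituting the second into the first: gamma(0) (1 - phi_1^2) = c_0 + phi_1 c_1, so
  gamma(0) = (c_0 + phi_1 c_1) / (1 - phi_1^2) = (1.692096 + (-0.827)(1.088)) / (1 - (-0.827)^2) = 0.79232 / 0.316071 = 2.506779.
Therefore gamma(0) = 2.5068 (to 4 decimal places).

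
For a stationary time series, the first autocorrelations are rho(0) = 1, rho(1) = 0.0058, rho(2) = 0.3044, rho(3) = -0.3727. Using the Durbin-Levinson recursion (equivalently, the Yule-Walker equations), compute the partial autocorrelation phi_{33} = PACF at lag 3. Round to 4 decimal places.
\phi_{33} = -0.4141

The PACF at lag k is phi_{kk}, the last component of the solution
to the Yule-Walker system G_k phi = r_k where
  (G_k)_{ij} = rho(|i - j|), (r_k)_i = rho(i), i,j = 1..k.
Equivalently, Durbin-Levinson gives phi_{kk} iteratively:
  phi_{11} = rho(1)
  phi_{kk} = [rho(k) - sum_{j=1..k-1} phi_{k-1,j} rho(k-j)]
            / [1 - sum_{j=1..k-1} phi_{k-1,j} rho(j)],
  phi_{k,j} = phi_{k-1,j} - phi_{kk} phi_{k-1,k-j},  j = 1..k-1.
Step k = 1:
  phi_11 = rho(1) = 0.0058.
Step k = 2:
  phi_22 = [rho(2) - phi_11 rho(1)] / [1 - phi_11 rho(1)] = [0.3044 - (0.0058)(0.0058)] / [1 - (0.0058)(0.0058)]
         = 0.30436636 / 0.99996636 = 0.304377.
  Update: phi_21 = phi_11 - phi_22 phi_11 = 0.0058 - (0.304377)(0.0058) = 0.004035.
Step k = 3:
  phi_33 = [rho(3) - phi_21 rho(2) - phi_22 rho(1)] / [1 - phi_21 rho(1) - phi_22 rho(2)]
    numerator   = -0.3727 - (0.004035)(0.3044) - (0.304377)(0.0058) = -0.37569352
    denominator = 1 - (0.004035)(0.0058) - (0.304377)(0.3044) = 0.90732436
  phi_33 = -0.37569352 / 0.90732436 = -0.4141.
Therefore phi_{33} = -0.4141.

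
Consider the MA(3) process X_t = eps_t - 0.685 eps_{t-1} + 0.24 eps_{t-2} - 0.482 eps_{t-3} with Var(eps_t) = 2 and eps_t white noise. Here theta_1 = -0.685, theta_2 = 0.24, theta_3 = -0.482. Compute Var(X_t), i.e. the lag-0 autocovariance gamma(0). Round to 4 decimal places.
\gamma(0) = 3.5183

For an MA(q) process X_t = eps_t + sum_i theta_i eps_{t-i} with
Var(eps_t) = sigma^2, the variance is
  gamma(0) = sigma^2 * (1 + sum_i theta_i^2).
  sum_i theta_i^2 = (-0.685)^2 + (0.24)^2 + (-0.482)^2 = 0.469225 + 0.0576 + 0.232324 = 0.759149.
  gamma(0) = 2 * (1 + 0.759149) = 2 * 1.759149 = 3.518298, which rounds to 3.5183.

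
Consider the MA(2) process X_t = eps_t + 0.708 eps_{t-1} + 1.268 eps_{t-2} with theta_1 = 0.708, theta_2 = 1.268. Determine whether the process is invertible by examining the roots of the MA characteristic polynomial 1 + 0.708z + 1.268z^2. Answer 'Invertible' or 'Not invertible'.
\text{Not invertible}

The MA(q) characteristic polynomial is P(z) = 1 + 0.708z + 1.268z^2.
Invertibility requires all roots to lie outside the unit circle, i.e. |z| > 1 for every root.
Set 1 + (0.708) z + (1.268) z^2 = 0, i.e. a z^2 + b z + c = 0 with a = 1.268, b = 0.708, c = 1.
Discriminant D = b^2 - 4ac = (0.708)^2 - 4*(1.268)*1 = 0.501264 - (5.072) = -4.570736.
D < 0, so the roots are the complex-conjugate pair z = (-b +/- i sqrt(-D)) / (2a) = -0.2792 +/- 0.843i.
For a conjugate pair |z|^2 = z * conj(z) = (product of roots) = c/a = 1/(1.268) = 0.788644, so |z| = sqrt(0.788644) = 0.8881 for both roots.
Moduli of all roots: 0.8881, 0.8881.
All moduli strictly greater than 1? No.
Verdict: Not invertible.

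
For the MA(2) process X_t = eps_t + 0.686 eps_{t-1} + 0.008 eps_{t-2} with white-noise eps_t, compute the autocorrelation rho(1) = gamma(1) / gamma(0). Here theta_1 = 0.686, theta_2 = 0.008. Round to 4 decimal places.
\rho(1) = 0.4702

For an MA(q) process with theta_0 = 1, the autocovariance is
  gamma(k) = sigma^2 * sum_{i=0..q-k} theta_i * theta_{i+k},
and rho(k) = gamma(k) / gamma(0). Sigma^2 cancels.
  numerator   = (1)*(0.686) + (0.686)*(0.008) = 0.691488.
  denominator = (1)^2 + (0.686)^2 + (0.008)^2 = 1.47066.
  rho(1) = 0.691488 / 1.47066 = 0.4702.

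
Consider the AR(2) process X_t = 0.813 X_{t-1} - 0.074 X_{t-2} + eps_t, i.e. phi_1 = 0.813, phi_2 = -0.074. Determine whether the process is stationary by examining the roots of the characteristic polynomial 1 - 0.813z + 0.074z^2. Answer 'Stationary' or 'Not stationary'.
\text{Stationary}

The AR(p) characteristic polynomial is P(z) = 1 - 0.813z + 0.074z^2.
Stationarity requires all roots to lie outside the unit circle, i.e. |z| > 1 for every root.
Set 1 + (-0.813) z + (0.074) z^2 = 0, i.e. a z^2 + b z + c = 0 with a = 0.074, b = -0.813, c = 1.
Discriminant D = b^2 - 4ac = (-0.813)^2 - 4*(0.074)*1 = 0.660969 - (0.296) = 0.364969.
D >= 0, so the roots are real: z = (-b +/- sqrt(D)) / (2a) = (0.813 +/- 0.604127) / (0.148).
  z_1 = (0.813 + 0.604127) / (0.148) = 9.5752,   |z_1| = 9.5752.
  z_2 = (0.813 - 0.604127) / (0.148) = 1.4113,   |z_2| = 1.4113.
Moduli of all roots: 9.5752, 1.4113.
All moduli strictly greater than 1? Yes.
Verdict: Stationary.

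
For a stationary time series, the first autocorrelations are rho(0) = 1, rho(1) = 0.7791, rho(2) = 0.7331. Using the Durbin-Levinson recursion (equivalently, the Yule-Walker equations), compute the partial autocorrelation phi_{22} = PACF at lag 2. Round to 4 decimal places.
\phi_{22} = 0.3209

The PACF at lag k is phi_{kk}, the last component of the solution
to the Yule-Walker system G_k phi = r_k where
  (G_k)_{ij} = rho(|i - j|), (r_k)_i = rho(i), i,j = 1..k.
Equivalently, Durbin-Levinson gives phi_{kk} iteratively:
  phi_{11} = rho(1)
  phi_{kk} = [rho(k) - sum_{j=1..k-1} phi_{k-1,j} rho(k-j)]
            / [1 - sum_{j=1..k-1} phi_{k-1,j} rho(j)],
  phi_{k,j} = phi_{k-1,j} - phi_{kk} phi_{k-1,k-j},  j = 1..k-1.
Step k = 1:
  phi_11 = rho(1) = 0.7791.
Step k = 2:
  phi_22 = [rho(2) - phi_11 rho(1)] / [1 - phi_11 rho(1)] = [0.7331 - (0.7791)(0.7791)] / [1 - (0.7791)(0.7791)]
         = 0.12610319 / 0.39300319 = 0.3209.
Therefore phi_{22} = 0.3209.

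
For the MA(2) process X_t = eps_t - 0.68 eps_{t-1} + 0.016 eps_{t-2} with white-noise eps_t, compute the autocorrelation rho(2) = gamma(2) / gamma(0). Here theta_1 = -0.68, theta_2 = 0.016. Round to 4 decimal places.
\rho(2) = 0.0109

For an MA(q) process with theta_0 = 1, the autocovariance is
  gamma(k) = sigma^2 * sum_{i=0..q-k} theta_i * theta_{i+k},
and rho(k) = gamma(k) / gamma(0). Sigma^2 cancels.
  numerator   = (1)*(0.016) = 0.016.
  denominator = (1)^2 + (-0.68)^2 + (0.016)^2 = 1.462656.
  rho(2) = 0.016 / 1.462656 = 0.0109.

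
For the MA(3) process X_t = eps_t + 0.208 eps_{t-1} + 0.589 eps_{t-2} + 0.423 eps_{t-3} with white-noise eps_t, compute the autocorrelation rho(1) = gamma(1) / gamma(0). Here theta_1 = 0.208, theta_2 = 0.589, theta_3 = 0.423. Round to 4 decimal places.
\rho(1) = 0.3694

For an MA(q) process with theta_0 = 1, the autocovariance is
  gamma(k) = sigma^2 * sum_{i=0..q-k} theta_i * theta_{i+k},
and rho(k) = gamma(k) / gamma(0). Sigma^2 cancels.
  numerator   = (1)*(0.208) + (0.208)*(0.589) + (0.589)*(0.423) = 0.579659.
  denominator = (1)^2 + (0.208)^2 + (0.589)^2 + (0.423)^2 = 1.569114.
  rho(1) = 0.579659 / 1.569114 = 0.3694.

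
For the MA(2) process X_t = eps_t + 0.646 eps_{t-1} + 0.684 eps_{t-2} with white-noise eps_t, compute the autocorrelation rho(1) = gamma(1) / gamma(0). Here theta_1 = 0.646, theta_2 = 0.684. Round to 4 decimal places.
\rho(1) = 0.5771

For an MA(q) process with theta_0 = 1, the autocovariance is
  gamma(k) = sigma^2 * sum_{i=0..q-k} theta_i * theta_{i+k},
and rho(k) = gamma(k) / gamma(0). Sigma^2 cancels.
  numerator   = (1)*(0.646) + (0.646)*(0.684) = 1.087864.
  denominator = (1)^2 + (0.646)^2 + (0.684)^2 = 1.885172.
  rho(1) = 1.087864 / 1.885172 = 0.5771.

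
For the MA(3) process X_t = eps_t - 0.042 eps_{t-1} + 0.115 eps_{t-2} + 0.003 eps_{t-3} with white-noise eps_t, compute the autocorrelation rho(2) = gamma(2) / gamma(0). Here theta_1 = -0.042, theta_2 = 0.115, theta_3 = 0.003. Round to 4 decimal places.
\rho(2) = 0.1132

For an MA(q) process with theta_0 = 1, the autocovariance is
  gamma(k) = sigma^2 * sum_{i=0..q-k} theta_i * theta_{i+k},
and rho(k) = gamma(k) / gamma(0). Sigma^2 cancels.
  numerator   = (1)*(0.115) + (-0.042)*(0.003) = 0.114874.
  denominator = (1)^2 + (-0.042)^2 + (0.115)^2 + (0.003)^2 = 1.014998.
  rho(2) = 0.114874 / 1.014998 = 0.1132.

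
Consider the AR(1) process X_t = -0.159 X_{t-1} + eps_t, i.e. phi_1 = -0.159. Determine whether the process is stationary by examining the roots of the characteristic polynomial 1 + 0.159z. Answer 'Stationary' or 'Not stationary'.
\text{Stationary}

The AR(p) characteristic polynomial is P(z) = 1 + 0.159z.
Stationarity requires all roots to lie outside the unit circle, i.e. |z| > 1 for every root.
This is linear in z: 1 + (0.159) z = 0  =>  z = -1/(0.159) = -6.289308,  |z| = 6.289308.
Moduli of all roots: 6.2893.
All moduli strictly greater than 1? Yes.
Verdict: Stationary.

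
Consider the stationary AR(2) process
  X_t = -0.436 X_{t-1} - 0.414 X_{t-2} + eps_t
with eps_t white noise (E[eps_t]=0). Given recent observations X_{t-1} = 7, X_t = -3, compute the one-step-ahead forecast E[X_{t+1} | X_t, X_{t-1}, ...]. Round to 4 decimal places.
E[X_{t+1} \mid \mathcal F_t] = -1.5900

For an AR(p) model X_t = c + sum_i phi_i X_{t-i} + eps_t, the
one-step-ahead conditional mean is
  E[X_{t+1} | X_t, ...] = c + sum_i phi_i X_{t+1-i}.
Substitute known values:
  E[X_{t+1} | ...] = (-0.436) * (-3) + (-0.414) * (7)
                   = -1.5900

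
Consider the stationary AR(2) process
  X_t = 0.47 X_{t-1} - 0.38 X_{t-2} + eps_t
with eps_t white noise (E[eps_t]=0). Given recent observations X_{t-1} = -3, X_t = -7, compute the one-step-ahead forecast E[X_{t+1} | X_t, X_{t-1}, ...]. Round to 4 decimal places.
E[X_{t+1} \mid \mathcal F_t] = -2.1500

For an AR(p) model X_t = c + sum_i phi_i X_{t-i} + eps_t, the
one-step-ahead conditional mean is
  E[X_{t+1} | X_t, ...] = c + sum_i phi_i X_{t+1-i}.
Substitute known values:
  E[X_{t+1} | ...] = (0.47) * (-7) + (-0.38) * (-3)
                   = -2.1500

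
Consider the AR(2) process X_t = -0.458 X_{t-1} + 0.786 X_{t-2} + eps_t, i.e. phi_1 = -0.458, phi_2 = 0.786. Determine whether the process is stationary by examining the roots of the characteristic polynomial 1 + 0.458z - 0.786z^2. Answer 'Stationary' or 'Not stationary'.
\text{Not stationary}

The AR(p) characteristic polynomial is P(z) = 1 + 0.458z - 0.786z^2.
Stationarity requires all roots to lie outside the unit circle, i.e. |z| > 1 for every root.
Set 1 + (0.458) z + (-0.786) z^2 = 0, i.e. a z^2 + b z + c = 0 with a = -0.786, b = 0.458, c = 1.
Discriminant D = b^2 - 4ac = (0.458)^2 - 4*(-0.786)*1 = 0.209764 - (-3.144) = 3.353764.
D >= 0, so the roots are real: z = (-b +/- sqrt(D)) / (2a) = (-0.458 +/- 1.831328) / (-1.572).
  z_1 = (-0.458 + 1.831328) / (-1.572) = -0.8736,   |z_1| = 0.8736.
  z_2 = (-0.458 - 1.831328) / (-1.572) = 1.4563,   |z_2| = 1.4563.
Moduli of all roots: 0.8736, 1.4563.
All moduli strictly greater than 1? No.
Verdict: Not stationary.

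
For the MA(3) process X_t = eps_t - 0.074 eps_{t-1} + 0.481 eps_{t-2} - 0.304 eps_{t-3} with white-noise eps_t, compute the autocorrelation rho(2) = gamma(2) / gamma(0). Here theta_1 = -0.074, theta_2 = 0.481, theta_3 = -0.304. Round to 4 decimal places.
\rho(2) = 0.3788

For an MA(q) process with theta_0 = 1, the autocovariance is
  gamma(k) = sigma^2 * sum_{i=0..q-k} theta_i * theta_{i+k},
and rho(k) = gamma(k) / gamma(0). Sigma^2 cancels.
  numerator   = (1)*(0.481) + (-0.074)*(-0.304) = 0.503496.
  denominator = (1)^2 + (-0.074)^2 + (0.481)^2 + (-0.304)^2 = 1.329253.
  rho(2) = 0.503496 / 1.329253 = 0.3788.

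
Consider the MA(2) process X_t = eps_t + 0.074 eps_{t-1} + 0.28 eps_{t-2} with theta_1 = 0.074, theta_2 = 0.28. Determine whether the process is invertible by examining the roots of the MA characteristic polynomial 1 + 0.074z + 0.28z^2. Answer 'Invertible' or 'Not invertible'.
\text{Invertible}

The MA(q) characteristic polynomial is P(z) = 1 + 0.074z + 0.28z^2.
Invertibility requires all roots to lie outside the unit circle, i.e. |z| > 1 for every root.
Set 1 + (0.074) z + (0.28) z^2 = 0, i.e. a z^2 + b z + c = 0 with a = 0.28, b = 0.074, c = 1.
Discriminant D = b^2 - 4ac = (0.074)^2 - 4*(0.28)*1 = 0.005476 - (1.12) = -1.114524.
D < 0, so the roots are the complex-conjugate pair z = (-b +/- i sqrt(-D)) / (2a) = -0.1321 +/- 1.8852i.
For a conjugate pair |z|^2 = z * conj(z) = (product of roots) = c/a = 1/(0.28) = 3.571429, so |z| = sqrt(3.571429) = 1.8898 for both roots.
Moduli of all roots: 1.8898, 1.8898.
All moduli strictly greater than 1? Yes.
Verdict: Invertible.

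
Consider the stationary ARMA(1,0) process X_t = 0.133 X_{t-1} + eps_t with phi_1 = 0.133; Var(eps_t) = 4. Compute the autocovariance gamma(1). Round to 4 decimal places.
\gamma(1) = 0.5416

Multiply the model equation by X_{t-k} and take expectations. With theta_0 = psi_0 = 1 and psi_j the MA(infinity) weights, this gives
  gamma(k) - sum_i phi_i gamma(k-i) = c_k,
  c_k = sigma^2 * sum_{j=k..q} theta_j psi_{j-k}   (c_k = 0 for k > q),
using gamma(-m) = gamma(m).
Pure AR (q = 0): c_0 = sigma^2 = 4, c_k = 0 for k >= 1.
Equations for k = 0 and k = 1 (AR order 1):
  gamma(0) = phi_1 gamma(1) + c_0
  gamma(1) = phi_1 gamma(0) + c_1
Substituting the second into the first: gamma(0) (1 - phi_1^2) = c_0 + phi_1 c_1, so
  gamma(0) = c_0 / (1 - phi_1^2) = 4 / (1 - (0.133)^2) = 4 / 0.982311 = 4.07203.
  gamma(1) = phi_1 gamma(0) = (0.133)(4.07203) = 0.54158.
Therefore gamma(1) = 0.5416 (to 4 decimal places).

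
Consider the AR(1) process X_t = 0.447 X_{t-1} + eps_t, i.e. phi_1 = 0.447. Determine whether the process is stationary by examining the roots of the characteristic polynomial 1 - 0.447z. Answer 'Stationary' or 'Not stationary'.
\text{Stationary}

The AR(p) characteristic polynomial is P(z) = 1 - 0.447z.
Stationarity requires all roots to lie outside the unit circle, i.e. |z| > 1 for every root.
This is linear in z: 1 + (-0.447) z = 0  =>  z = -1/(-0.447) = 2.237136,  |z| = 2.237136.
Moduli of all roots: 2.2371.
All moduli strictly greater than 1? Yes.
Verdict: Stationary.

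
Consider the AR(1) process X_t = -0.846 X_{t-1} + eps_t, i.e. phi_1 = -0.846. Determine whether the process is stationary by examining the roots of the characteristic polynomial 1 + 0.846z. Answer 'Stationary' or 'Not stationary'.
\text{Stationary}

The AR(p) characteristic polynomial is P(z) = 1 + 0.846z.
Stationarity requires all roots to lie outside the unit circle, i.e. |z| > 1 for every root.
This is linear in z: 1 + (0.846) z = 0  =>  z = -1/(0.846) = -1.182033,  |z| = 1.182033.
Moduli of all roots: 1.1820.
All moduli strictly greater than 1? Yes.
Verdict: Stationary.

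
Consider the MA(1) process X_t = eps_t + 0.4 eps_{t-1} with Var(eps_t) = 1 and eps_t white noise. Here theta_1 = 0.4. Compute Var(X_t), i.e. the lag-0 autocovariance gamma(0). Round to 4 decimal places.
\gamma(0) = 1.1600

For an MA(q) process X_t = eps_t + sum_i theta_i eps_{t-i} with
Var(eps_t) = sigma^2, the variance is
  gamma(0) = sigma^2 * (1 + sum_i theta_i^2).
  sum_i theta_i^2 = (0.4)^2 = 0.16.
  gamma(0) = 1 * (1 + 0.16) = 1 * 1.16 = 1.16, which rounds to 1.1600.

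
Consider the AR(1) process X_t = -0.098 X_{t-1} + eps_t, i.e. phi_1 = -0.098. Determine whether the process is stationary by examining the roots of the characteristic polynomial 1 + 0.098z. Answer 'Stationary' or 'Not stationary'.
\text{Stationary}

The AR(p) characteristic polynomial is P(z) = 1 + 0.098z.
Stationarity requires all roots to lie outside the unit circle, i.e. |z| > 1 for every root.
This is linear in z: 1 + (0.098) z = 0  =>  z = -1/(0.098) = -10.204082,  |z| = 10.204082.
Moduli of all roots: 10.2041.
All moduli strictly greater than 1? Yes.
Verdict: Stationary.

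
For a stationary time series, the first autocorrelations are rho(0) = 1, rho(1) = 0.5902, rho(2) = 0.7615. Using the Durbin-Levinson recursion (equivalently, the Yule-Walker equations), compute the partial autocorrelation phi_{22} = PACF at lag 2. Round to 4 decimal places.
\phi_{22} = 0.6340

The PACF at lag k is phi_{kk}, the last component of the solution
to the Yule-Walker system G_k phi = r_k where
  (G_k)_{ij} = rho(|i - j|), (r_k)_i = rho(i), i,j = 1..k.
Equivalently, Durbin-Levinson gives phi_{kk} iteratively:
  phi_{11} = rho(1)
  phi_{kk} = [rho(k) - sum_{j=1..k-1} phi_{k-1,j} rho(k-j)]
            / [1 - sum_{j=1..k-1} phi_{k-1,j} rho(j)],
  phi_{k,j} = phi_{k-1,j} - phi_{kk} phi_{k-1,k-j},  j = 1..k-1.
Step k = 1:
  phi_11 = rho(1) = 0.5902.
Step k = 2:
  phi_22 = [rho(2) - phi_11 rho(1)] / [1 - phi_11 rho(1)] = [0.7615 - (0.5902)(0.5902)] / [1 - (0.5902)(0.5902)]
         = 0.41316396 / 0.65166396 = 0.634.
Therefore phi_{22} = 0.6340.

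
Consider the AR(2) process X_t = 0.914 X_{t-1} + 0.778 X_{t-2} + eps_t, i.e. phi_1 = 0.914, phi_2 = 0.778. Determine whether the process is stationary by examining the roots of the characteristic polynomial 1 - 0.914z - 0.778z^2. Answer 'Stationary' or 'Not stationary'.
\text{Not stationary}

The AR(p) characteristic polynomial is P(z) = 1 - 0.914z - 0.778z^2.
Stationarity requires all roots to lie outside the unit circle, i.e. |z| > 1 for every root.
Set 1 + (-0.914) z + (-0.778) z^2 = 0, i.e. a z^2 + b z + c = 0 with a = -0.778, b = -0.914, c = 1.
Discriminant D = b^2 - 4ac = (-0.914)^2 - 4*(-0.778)*1 = 0.835396 - (-3.112) = 3.947396.
D >= 0, so the roots are real: z = (-b +/- sqrt(D)) / (2a) = (0.914 +/- 1.986805) / (-1.556).
  z_1 = (0.914 + 1.986805) / (-1.556) = -1.8643,   |z_1| = 1.8643.
  z_2 = (0.914 - 1.986805) / (-1.556) = 0.6895,   |z_2| = 0.6895.
Moduli of all roots: 1.8643, 0.6895.
All moduli strictly greater than 1? No.
Verdict: Not stationary.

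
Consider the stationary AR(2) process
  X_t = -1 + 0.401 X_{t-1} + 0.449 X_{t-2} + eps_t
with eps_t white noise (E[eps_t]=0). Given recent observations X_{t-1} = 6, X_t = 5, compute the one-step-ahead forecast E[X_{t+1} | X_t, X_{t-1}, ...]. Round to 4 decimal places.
E[X_{t+1} \mid \mathcal F_t] = 3.6990

For an AR(p) model X_t = c + sum_i phi_i X_{t-i} + eps_t, the
one-step-ahead conditional mean is
  E[X_{t+1} | X_t, ...] = c + sum_i phi_i X_{t+1-i}.
Substitute known values:
  E[X_{t+1} | ...] = -1 + (0.401) * (5) + (0.449) * (6)
                   = 3.6990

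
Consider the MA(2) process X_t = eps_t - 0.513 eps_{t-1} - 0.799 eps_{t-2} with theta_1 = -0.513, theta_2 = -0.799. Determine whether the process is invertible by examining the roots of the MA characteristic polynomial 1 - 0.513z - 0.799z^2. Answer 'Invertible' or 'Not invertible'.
\text{Not invertible}

The MA(q) characteristic polynomial is P(z) = 1 - 0.513z - 0.799z^2.
Invertibility requires all roots to lie outside the unit circle, i.e. |z| > 1 for every root.
Set 1 + (-0.513) z + (-0.799) z^2 = 0, i.e. a z^2 + b z + c = 0 with a = -0.799, b = -0.513, c = 1.
Discriminant D = b^2 - 4ac = (-0.513)^2 - 4*(-0.799)*1 = 0.263169 - (-3.196) = 3.459169.
D >= 0, so the roots are real: z = (-b +/- sqrt(D)) / (2a) = (0.513 +/- 1.859884) / (-1.598).
  z_1 = (0.513 + 1.859884) / (-1.598) = -1.4849,   |z_1| = 1.4849.
  z_2 = (0.513 - 1.859884) / (-1.598) = 0.8429,   |z_2| = 0.8429.
Moduli of all roots: 1.4849, 0.8429.
All moduli strictly greater than 1? No.
Verdict: Not invertible.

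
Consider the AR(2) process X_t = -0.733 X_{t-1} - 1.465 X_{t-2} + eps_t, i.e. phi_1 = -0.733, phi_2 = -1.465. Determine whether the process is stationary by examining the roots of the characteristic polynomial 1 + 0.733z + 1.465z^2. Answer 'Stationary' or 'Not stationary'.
\text{Not stationary}

The AR(p) characteristic polynomial is P(z) = 1 + 0.733z + 1.465z^2.
Stationarity requires all roots to lie outside the unit circle, i.e. |z| > 1 for every root.
Set 1 + (0.733) z + (1.465) z^2 = 0, i.e. a z^2 + b z + c = 0 with a = 1.465, b = 0.733, c = 1.
Discriminant D = b^2 - 4ac = (0.733)^2 - 4*(1.465)*1 = 0.537289 - (5.86) = -5.322711.
D < 0, so the roots are the complex-conjugate pair z = (-b +/- i sqrt(-D)) / (2a) = -0.2502 +/- 0.7874i.
For a conjugate pair |z|^2 = z * conj(z) = (product of roots) = c/a = 1/(1.465) = 0.682594, so |z| = sqrt(0.682594) = 0.8262 for both roots.
Moduli of all roots: 0.8262, 0.8262.
All moduli strictly greater than 1? No.
Verdict: Not stationary.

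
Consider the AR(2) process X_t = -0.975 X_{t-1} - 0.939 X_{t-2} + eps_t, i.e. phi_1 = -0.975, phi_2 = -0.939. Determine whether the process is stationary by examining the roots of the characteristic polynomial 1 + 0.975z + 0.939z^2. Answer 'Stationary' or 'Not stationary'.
\text{Stationary}

The AR(p) characteristic polynomial is P(z) = 1 + 0.975z + 0.939z^2.
Stationarity requires all roots to lie outside the unit circle, i.e. |z| > 1 for every root.
Set 1 + (0.975) z + (0.939) z^2 = 0, i.e. a z^2 + b z + c = 0 with a = 0.939, b = 0.975, c = 1.
Discriminant D = b^2 - 4ac = (0.975)^2 - 4*(0.939)*1 = 0.950625 - (3.756) = -2.805375.
D < 0, so the roots are the complex-conjugate pair z = (-b +/- i sqrt(-D)) / (2a) = -0.5192 +/- 0.8919i.
For a conjugate pair |z|^2 = z * conj(z) = (product of roots) = c/a = 1/(0.939) = 1.064963, so |z| = sqrt(1.064963) = 1.032 for both roots.
Moduli of all roots: 1.0320, 1.0320.
All moduli strictly greater than 1? Yes.
Verdict: Stationary.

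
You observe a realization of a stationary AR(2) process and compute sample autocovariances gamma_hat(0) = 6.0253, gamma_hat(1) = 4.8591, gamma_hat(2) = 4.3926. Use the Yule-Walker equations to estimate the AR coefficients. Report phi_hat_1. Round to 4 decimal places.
\hat\phi_{1} = 0.6250

The Yule-Walker equations for an AR(p) process read, in matrix form,
  Gamma_p phi = r_p,   with   (Gamma_p)_{ij} = gamma(|i - j|),
                       (r_p)_i = gamma(i),   i,j = 1..p.
Substitute the sample gammas (Toeplitz matrix and right-hand side of size 2):
  Gamma_p = [[6.0253, 4.8591], [4.8591, 6.0253]]
  r_p     = [4.8591, 4.3926]
Written out:
  6.0253 phi_1 + 4.8591 phi_2 = 4.8591
  4.8591 phi_1 + 6.0253 phi_2 = 4.3926
Solve by Cramer's rule:
  det = gamma(0)^2 - gamma(1)^2 = (6.0253)^2 - (4.8591)^2 = 36.30424009 - 23.61085281 = 12.69338728
  phi_hat_1 = [gamma(1) gamma(0) - gamma(1) gamma(2)] / det = [(4.8591)(6.0253) - (4.8591)(4.3926)] / 12.69338728 = 7.93345257 / 12.69338728 = 0.625
  phi_hat_2 = [gamma(0) gamma(2) - gamma(1)^2] / det = [(6.0253)(4.3926) - (4.8591)^2] / 12.69338728 = 2.85587997 / 12.69338728 = 0.225
So phi_hat = [0.6250, 0.2250].
Therefore phi_hat_1 = 0.6250.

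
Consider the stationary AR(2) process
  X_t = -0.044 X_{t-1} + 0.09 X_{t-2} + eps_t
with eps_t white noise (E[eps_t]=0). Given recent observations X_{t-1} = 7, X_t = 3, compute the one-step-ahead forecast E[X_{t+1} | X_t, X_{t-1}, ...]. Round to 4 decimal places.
E[X_{t+1} \mid \mathcal F_t] = 0.4980

For an AR(p) model X_t = c + sum_i phi_i X_{t-i} + eps_t, the
one-step-ahead conditional mean is
  E[X_{t+1} | X_t, ...] = c + sum_i phi_i X_{t+1-i}.
Substitute known values:
  E[X_{t+1} | ...] = (-0.044) * (3) + (0.09) * (7)
                   = 0.4980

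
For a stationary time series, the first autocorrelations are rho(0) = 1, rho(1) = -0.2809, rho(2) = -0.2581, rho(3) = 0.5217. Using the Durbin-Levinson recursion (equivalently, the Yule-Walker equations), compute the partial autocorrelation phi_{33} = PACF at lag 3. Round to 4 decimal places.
\phi_{33} = 0.4010

The PACF at lag k is phi_{kk}, the last component of the solution
to the Yule-Walker system G_k phi = r_k where
  (G_k)_{ij} = rho(|i - j|), (r_k)_i = rho(i), i,j = 1..k.
Equivalently, Durbin-Levinson gives phi_{kk} iteratively:
  phi_{11} = rho(1)
  phi_{kk} = [rho(k) - sum_{j=1..k-1} phi_{k-1,j} rho(k-j)]
            / [1 - sum_{j=1..k-1} phi_{k-1,j} rho(j)],
  phi_{k,j} = phi_{k-1,j} - phi_{kk} phi_{k-1,k-j},  j = 1..k-1.
Step k = 1:
  phi_11 = rho(1) = -0.2809.
Step k = 2:
  phi_22 = [rho(2) - phi_11 rho(1)] / [1 - phi_11 rho(1)] = [-0.2581 - (-0.2809)(-0.2809)] / [1 - (-0.2809)(-0.2809)]
         = -0.33700481 / 0.92109519 = -0.365874.
  Update: phi_21 = phi_11 - phi_22 phi_11 = -0.2809 - (-0.365874)(-0.2809) = -0.383674.
Step k = 3:
  phi_33 = [rho(3) - phi_21 rho(2) - phi_22 rho(1)] / [1 - phi_21 rho(1) - phi_22 rho(2)]
    numerator   = 0.5217 - (-0.383674)(-0.2581) - (-0.365874)(-0.2809) = 0.31989972
    denominator = 1 - (-0.383674)(-0.2809) - (-0.365874)(-0.2581) = 0.79779388
  phi_33 = 0.31989972 / 0.79779388 = 0.401.
Therefore phi_{33} = 0.4010.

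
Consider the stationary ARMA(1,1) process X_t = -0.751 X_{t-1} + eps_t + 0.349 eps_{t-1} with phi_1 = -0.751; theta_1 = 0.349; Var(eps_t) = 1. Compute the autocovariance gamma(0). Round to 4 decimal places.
\gamma(0) = 1.3707

Multiply the model equation by X_{t-k} and take expectations. With theta_0 = psi_0 = 1 and psi_j the MA(infinity) weights, this gives
  gamma(k) - sum_i phi_i gamma(k-i) = c_k,
  c_k = sigma^2 * sum_{j=k..q} theta_j psi_{j-k}   (c_k = 0 for k > q),
using gamma(-m) = gamma(m).
psi-weights needed (psi_j = theta_j + sum_i phi_i psi_{j-i}):
  psi_1 = theta_1 + phi_1 = 0.349 + (-0.751) = -0.402
Right-hand sides:
  c_0 = sigma^2 (1 + theta_1 psi_1) = 1 * (1 + (0.349)(-0.402)) = 1 * 0.859702 = 0.859702
  c_1 = sigma^2 theta_1 = 1 * (0.349) = 0.349
  c_2 = 0
Equations for k = 0 and k = 1 (AR order 1):
  gamma(0) = phi_1 gamma(1) + c_0
  gamma(1) = phi_1 gamma(0) + c_1
Substituting the second into the first: gamma(0) (1 - phi_1^2) = c_0 + phi_1 c_1, so
  gamma(0) = (c_0 + phi_1 c_1) / (1 - phi_1^2) = (0.859702 + (-0.751)(0.349)) / (1 - (-0.751)^2) = 0.597603 / 0.435999 = 1.370652.
Therefore gamma(0) = 1.3707 (to 4 decimal places).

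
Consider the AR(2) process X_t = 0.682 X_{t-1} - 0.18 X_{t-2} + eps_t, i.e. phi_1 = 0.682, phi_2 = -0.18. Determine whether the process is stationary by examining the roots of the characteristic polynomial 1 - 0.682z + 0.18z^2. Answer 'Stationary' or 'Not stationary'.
\text{Stationary}

The AR(p) characteristic polynomial is P(z) = 1 - 0.682z + 0.18z^2.
Stationarity requires all roots to lie outside the unit circle, i.e. |z| > 1 for every root.
Set 1 + (-0.682) z + (0.18) z^2 = 0, i.e. a z^2 + b z + c = 0 with a = 0.18, b = -0.682, c = 1.
Discriminant D = b^2 - 4ac = (-0.682)^2 - 4*(0.18)*1 = 0.465124 - (0.72) = -0.254876.
D < 0, so the roots are the complex-conjugate pair z = (-b +/- i sqrt(-D)) / (2a) = 1.8944 +/- 1.4024i.
For a conjugate pair |z|^2 = z * conj(z) = (product of roots) = c/a = 1/(0.18) = 5.555556, so |z| = sqrt(5.555556) = 2.357 for both roots.
Moduli of all roots: 2.3570, 2.3570.
All moduli strictly greater than 1? Yes.
Verdict: Stationary.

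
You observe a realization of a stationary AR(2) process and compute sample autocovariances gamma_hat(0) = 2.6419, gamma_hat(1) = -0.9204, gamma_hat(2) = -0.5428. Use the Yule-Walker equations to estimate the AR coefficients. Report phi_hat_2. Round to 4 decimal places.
\hat\phi_{2} = -0.3720

The Yule-Walker equations for an AR(p) process read, in matrix form,
  Gamma_p phi = r_p,   with   (Gamma_p)_{ij} = gamma(|i - j|),
                       (r_p)_i = gamma(i),   i,j = 1..p.
Substitute the sample gammas (Toeplitz matrix and right-hand side of size 2):
  Gamma_p = [[2.6419, -0.9204], [-0.9204, 2.6419]]
  r_p     = [-0.9204, -0.5428]
Written out:
  2.6419 phi_1 - 0.9204 phi_2 = -0.9204
  -0.9204 phi_1 + 2.6419 phi_2 = -0.5428
Solve by Cramer's rule:
  det = gamma(0)^2 - gamma(1)^2 = (2.6419)^2 - (-0.9204)^2 = 6.97963561 - 0.84713616 = 6.13249945
  phi_hat_1 = [gamma(1) gamma(0) - gamma(1) gamma(2)] / det = [(-0.9204)(2.6419) - (-0.9204)(-0.5428)] / 6.13249945 = -2.93119788 / 6.13249945 = -0.478
  phi_hat_2 = [gamma(0) gamma(2) - gamma(1)^2] / det = [(2.6419)(-0.5428) - (-0.9204)^2] / 6.13249945 = -2.28115948 / 6.13249945 = -0.372
So phi_hat = [-0.4780, -0.3720].
Therefore phi_hat_2 = -0.3720.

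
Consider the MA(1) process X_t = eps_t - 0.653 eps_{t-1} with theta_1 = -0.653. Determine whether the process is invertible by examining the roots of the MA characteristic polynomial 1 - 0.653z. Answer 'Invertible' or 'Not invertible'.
\text{Invertible}

The MA(q) characteristic polynomial is P(z) = 1 - 0.653z.
Invertibility requires all roots to lie outside the unit circle, i.e. |z| > 1 for every root.
This is linear in z: 1 + (-0.653) z = 0  =>  z = -1/(-0.653) = 1.531394,  |z| = 1.531394.
Moduli of all roots: 1.5314.
All moduli strictly greater than 1? Yes.
Verdict: Invertible.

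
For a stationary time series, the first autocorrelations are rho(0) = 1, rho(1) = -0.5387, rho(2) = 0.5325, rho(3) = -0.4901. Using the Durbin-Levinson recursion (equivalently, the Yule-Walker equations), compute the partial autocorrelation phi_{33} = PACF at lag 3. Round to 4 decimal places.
\phi_{33} = -0.1870

The PACF at lag k is phi_{kk}, the last component of the solution
to the Yule-Walker system G_k phi = r_k where
  (G_k)_{ij} = rho(|i - j|), (r_k)_i = rho(i), i,j = 1..k.
Equivalently, Durbin-Levinson gives phi_{kk} iteratively:
  phi_{11} = rho(1)
  phi_{kk} = [rho(k) - sum_{j=1..k-1} phi_{k-1,j} rho(k-j)]
            / [1 - sum_{j=1..k-1} phi_{k-1,j} rho(j)],
  phi_{k,j} = phi_{k-1,j} - phi_{kk} phi_{k-1,k-j},  j = 1..k-1.
Step k = 1:
  phi_11 = rho(1) = -0.5387.
Step k = 2:
  phi_22 = [rho(2) - phi_11 rho(1)] / [1 - phi_11 rho(1)] = [0.5325 - (-0.5387)(-0.5387)] / [1 - (-0.5387)(-0.5387)]
         = 0.24230231 / 0.70980231 = 0.341366.
  Update: phi_21 = phi_11 - phi_22 phi_11 = -0.5387 - (0.341366)(-0.5387) = -0.354806.
Step k = 3:
  phi_33 = [rho(3) - phi_21 rho(2) - phi_22 rho(1)] / [1 - phi_21 rho(1) - phi_22 rho(2)]
    numerator   = -0.4901 - (-0.354806)(0.5325) - (0.341366)(-0.5387) = -0.11727189
    denominator = 1 - (-0.354806)(-0.5387) - (0.341366)(0.5325) = 0.62708856
  phi_33 = -0.11727189 / 0.62708856 = -0.187.
Therefore phi_{33} = -0.1870.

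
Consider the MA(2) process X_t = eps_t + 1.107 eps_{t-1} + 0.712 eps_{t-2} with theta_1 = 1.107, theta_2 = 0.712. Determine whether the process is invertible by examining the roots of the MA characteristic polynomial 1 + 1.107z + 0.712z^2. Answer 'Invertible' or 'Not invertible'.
\text{Invertible}

The MA(q) characteristic polynomial is P(z) = 1 + 1.107z + 0.712z^2.
Invertibility requires all roots to lie outside the unit circle, i.e. |z| > 1 for every root.
Set 1 + (1.107) z + (0.712) z^2 = 0, i.e. a z^2 + b z + c = 0 with a = 0.712, b = 1.107, c = 1.
Discriminant D = b^2 - 4ac = (1.107)^2 - 4*(0.712)*1 = 1.225449 - (2.848) = -1.622551.
D < 0, so the roots are the complex-conjugate pair z = (-b +/- i sqrt(-D)) / (2a) = -0.7774 +/- 0.8945i.
For a conjugate pair |z|^2 = z * conj(z) = (product of roots) = c/a = 1/(0.712) = 1.404494, so |z| = sqrt(1.404494) = 1.1851 for both roots.
Moduli of all roots: 1.1851, 1.1851.
All moduli strictly greater than 1? Yes.
Verdict: Invertible.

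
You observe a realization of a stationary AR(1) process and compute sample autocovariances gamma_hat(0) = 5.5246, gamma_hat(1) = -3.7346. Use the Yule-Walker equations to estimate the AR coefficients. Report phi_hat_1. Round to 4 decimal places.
\hat\phi_{1} = -0.6760

The Yule-Walker equations for an AR(p) process read, in matrix form,
  Gamma_p phi = r_p,   with   (Gamma_p)_{ij} = gamma(|i - j|),
                       (r_p)_i = gamma(i),   i,j = 1..p.
Substitute the sample gammas (Toeplitz matrix and right-hand side of size 1):
  Gamma_p = [[5.5246]]
  r_p     = [-3.7346]
With p = 1 this is the single equation gamma(0) phi_1 = gamma(1):
  phi_hat_1 = gamma(1) / gamma(0) = -3.7346 / 5.5246 = -0.6760.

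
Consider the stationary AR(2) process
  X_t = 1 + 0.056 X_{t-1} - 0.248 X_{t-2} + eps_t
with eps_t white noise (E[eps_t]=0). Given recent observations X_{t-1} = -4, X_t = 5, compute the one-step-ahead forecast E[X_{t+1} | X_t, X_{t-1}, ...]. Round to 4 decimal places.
E[X_{t+1} \mid \mathcal F_t] = 2.2720

For an AR(p) model X_t = c + sum_i phi_i X_{t-i} + eps_t, the
one-step-ahead conditional mean is
  E[X_{t+1} | X_t, ...] = c + sum_i phi_i X_{t+1-i}.
Substitute known values:
  E[X_{t+1} | ...] = 1 + (0.056) * (5) + (-0.248) * (-4)
                   = 2.2720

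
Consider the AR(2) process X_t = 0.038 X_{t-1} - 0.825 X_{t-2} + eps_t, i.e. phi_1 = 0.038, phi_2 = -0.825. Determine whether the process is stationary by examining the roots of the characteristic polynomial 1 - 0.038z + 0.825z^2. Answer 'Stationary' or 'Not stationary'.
\text{Stationary}

The AR(p) characteristic polynomial is P(z) = 1 - 0.038z + 0.825z^2.
Stationarity requires all roots to lie outside the unit circle, i.e. |z| > 1 for every root.
Set 1 + (-0.038) z + (0.825) z^2 = 0, i.e. a z^2 + b z + c = 0 with a = 0.825, b = -0.038, c = 1.
Discriminant D = b^2 - 4ac = (-0.038)^2 - 4*(0.825)*1 = 0.001444 - (3.3) = -3.298556.
D < 0, so the roots are the complex-conjugate pair z = (-b +/- i sqrt(-D)) / (2a) = 0.023 +/- 1.1007i.
For a conjugate pair |z|^2 = z * conj(z) = (product of roots) = c/a = 1/(0.825) = 1.212121, so |z| = sqrt(1.212121) = 1.101 for both roots.
Moduli of all roots: 1.1010, 1.1010.
All moduli strictly greater than 1? Yes.
Verdict: Stationary.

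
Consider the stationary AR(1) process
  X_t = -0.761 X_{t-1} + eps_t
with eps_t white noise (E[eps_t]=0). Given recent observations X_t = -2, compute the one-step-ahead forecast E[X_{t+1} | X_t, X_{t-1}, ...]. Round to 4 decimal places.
E[X_{t+1} \mid \mathcal F_t] = 1.5220

For an AR(p) model X_t = c + sum_i phi_i X_{t-i} + eps_t, the
one-step-ahead conditional mean is
  E[X_{t+1} | X_t, ...] = c + sum_i phi_i X_{t+1-i}.
Substitute known values:
  E[X_{t+1} | ...] = (-0.761) * (-2)
                   = 1.5220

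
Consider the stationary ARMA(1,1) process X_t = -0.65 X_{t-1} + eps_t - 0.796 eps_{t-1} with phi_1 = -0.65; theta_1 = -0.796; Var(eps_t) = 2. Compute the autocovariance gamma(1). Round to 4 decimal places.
\gamma(1) = -7.5988

Multiply the model equation by X_{t-k} and take expectations. With theta_0 = psi_0 = 1 and psi_j the MA(infinity) weights, this gives
  gamma(k) - sum_i phi_i gamma(k-i) = c_k,
  c_k = sigma^2 * sum_{j=k..q} theta_j psi_{j-k}   (c_k = 0 for k > q),
using gamma(-m) = gamma(m).
psi-weights needed (psi_j = theta_j + sum_i phi_i psi_{j-i}):
  psi_1 = theta_1 + phi_1 = -0.796 + (-0.65) = -1.446
Right-hand sides:
  c_0 = sigma^2 (1 + theta_1 psi_1) = 2 * (1 + (-0.796)(-1.446)) = 2 * 2.151016 = 4.302032
  c_1 = sigma^2 theta_1 = 2 * (-0.796) = -1.592
  c_2 = 0
Equations for k = 0 and k = 1 (AR order 1):
  gamma(0) = phi_1 gamma(1) + c_0
  gamma(1) = phi_1 gamma(0) + c_1
Substituting the second into the first: gamma(0) (1 - phi_1^2) = c_0 + phi_1 c_1, so
  gamma(0) = (c_0 + phi_1 c_1) / (1 - phi_1^2) = (4.302032 + (-0.65)(-1.592)) / (1 - (-0.65)^2) = 5.336832 / 0.5775 = 9.241268.
  gamma(1) = phi_1 gamma(0) + c_1 = (-0.65)(9.241268) + (-1.592) = -7.598824.
Therefore gamma(1) = -7.5988 (to 4 decimal places).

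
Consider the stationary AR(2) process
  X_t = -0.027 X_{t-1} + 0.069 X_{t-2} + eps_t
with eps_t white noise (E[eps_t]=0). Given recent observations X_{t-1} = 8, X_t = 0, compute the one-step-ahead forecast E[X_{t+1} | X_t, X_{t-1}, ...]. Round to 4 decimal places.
E[X_{t+1} \mid \mathcal F_t] = 0.5520

For an AR(p) model X_t = c + sum_i phi_i X_{t-i} + eps_t, the
one-step-ahead conditional mean is
  E[X_{t+1} | X_t, ...] = c + sum_i phi_i X_{t+1-i}.
Substitute known values:
  E[X_{t+1} | ...] = (-0.027) * (0) + (0.069) * (8)
                   = 0.5520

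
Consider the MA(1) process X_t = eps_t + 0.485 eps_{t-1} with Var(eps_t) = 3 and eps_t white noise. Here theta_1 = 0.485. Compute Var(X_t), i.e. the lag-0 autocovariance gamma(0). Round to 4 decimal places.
\gamma(0) = 3.7057

For an MA(q) process X_t = eps_t + sum_i theta_i eps_{t-i} with
Var(eps_t) = sigma^2, the variance is
  gamma(0) = sigma^2 * (1 + sum_i theta_i^2).
  sum_i theta_i^2 = (0.485)^2 = 0.235225.
  gamma(0) = 3 * (1 + 0.235225) = 3 * 1.235225 = 3.705675, which rounds to 3.7057.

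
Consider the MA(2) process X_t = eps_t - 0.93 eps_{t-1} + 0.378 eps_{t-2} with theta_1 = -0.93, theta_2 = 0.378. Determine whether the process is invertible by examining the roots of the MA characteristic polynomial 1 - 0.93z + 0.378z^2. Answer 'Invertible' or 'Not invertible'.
\text{Invertible}

The MA(q) characteristic polynomial is P(z) = 1 - 0.93z + 0.378z^2.
Invertibility requires all roots to lie outside the unit circle, i.e. |z| > 1 for every root.
Set 1 + (-0.93) z + (0.378) z^2 = 0, i.e. a z^2 + b z + c = 0 with a = 0.378, b = -0.93, c = 1.
Discriminant D = b^2 - 4ac = (-0.93)^2 - 4*(0.378)*1 = 0.8649 - (1.512) = -0.6471.
D < 0, so the roots are the complex-conjugate pair z = (-b +/- i sqrt(-D)) / (2a) = 1.2302 +/- 1.0641i.
For a conjugate pair |z|^2 = z * conj(z) = (product of roots) = c/a = 1/(0.378) = 2.645503, so |z| = sqrt(2.645503) = 1.6265 for both roots.
Moduli of all roots: 1.6265, 1.6265.
All moduli strictly greater than 1? Yes.
Verdict: Invertible.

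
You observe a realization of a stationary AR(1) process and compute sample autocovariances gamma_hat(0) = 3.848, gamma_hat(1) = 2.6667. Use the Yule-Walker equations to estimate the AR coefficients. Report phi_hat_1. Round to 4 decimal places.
\hat\phi_{1} = 0.6930

The Yule-Walker equations for an AR(p) process read, in matrix form,
  Gamma_p phi = r_p,   with   (Gamma_p)_{ij} = gamma(|i - j|),
                       (r_p)_i = gamma(i),   i,j = 1..p.
Substitute the sample gammas (Toeplitz matrix and right-hand side of size 1):
  Gamma_p = [[3.848]]
  r_p     = [2.6667]
With p = 1 this is the single equation gamma(0) phi_1 = gamma(1):
  phi_hat_1 = gamma(1) / gamma(0) = 2.6667 / 3.848 = 0.6930.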